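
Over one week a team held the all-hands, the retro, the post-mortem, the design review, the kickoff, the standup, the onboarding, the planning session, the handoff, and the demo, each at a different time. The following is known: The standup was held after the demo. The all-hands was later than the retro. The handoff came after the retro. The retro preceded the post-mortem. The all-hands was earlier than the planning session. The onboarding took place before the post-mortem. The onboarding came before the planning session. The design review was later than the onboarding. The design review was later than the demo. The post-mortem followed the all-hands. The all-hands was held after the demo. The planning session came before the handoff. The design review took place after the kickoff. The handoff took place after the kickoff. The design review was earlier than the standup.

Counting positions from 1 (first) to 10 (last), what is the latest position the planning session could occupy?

9

The planning session must come before the handoff — 1 meeting forced after it.
Everything else can be placed before the planning session in some valid order, so the planning session can sit as late as position 10 − 1 = 9.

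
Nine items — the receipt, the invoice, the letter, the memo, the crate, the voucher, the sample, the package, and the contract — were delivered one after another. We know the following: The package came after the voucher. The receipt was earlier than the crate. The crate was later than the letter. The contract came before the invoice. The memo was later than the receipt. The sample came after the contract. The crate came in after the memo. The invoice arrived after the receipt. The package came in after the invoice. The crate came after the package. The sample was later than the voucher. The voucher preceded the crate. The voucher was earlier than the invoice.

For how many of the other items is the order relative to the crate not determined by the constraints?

1

Forced before the crate: the contract, the invoice, the letter, the memo, the package, the receipt, and the voucher.
That leaves the sample with no forced order relative to the crate — 1.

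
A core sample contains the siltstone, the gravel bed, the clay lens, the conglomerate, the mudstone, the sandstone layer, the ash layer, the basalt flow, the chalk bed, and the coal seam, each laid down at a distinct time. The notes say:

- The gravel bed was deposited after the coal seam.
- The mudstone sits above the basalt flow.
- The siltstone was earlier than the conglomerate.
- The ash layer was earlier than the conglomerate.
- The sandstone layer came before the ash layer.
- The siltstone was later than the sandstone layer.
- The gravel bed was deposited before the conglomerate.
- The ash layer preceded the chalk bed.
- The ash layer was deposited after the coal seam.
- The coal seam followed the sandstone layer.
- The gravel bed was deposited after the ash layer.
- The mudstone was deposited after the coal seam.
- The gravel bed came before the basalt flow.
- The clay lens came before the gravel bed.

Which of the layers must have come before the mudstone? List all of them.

the ash layer, the basalt flow, the clay lens, the coal seam, the gravel bed, the sandstone layer

Directly stated before the mudstone: the basalt flow and the coal seam.
The ash layer reaches the mudstone via the ash layer → the gravel bed → the basalt flow → the mudstone.
The clay lens reaches the mudstone via the clay lens → the gravel bed → the basalt flow → the mudstone.
The gravel bed reaches the mudstone via the gravel bed → the basalt flow → the mudstone.
Likewise the sandstone layer reaches the mudstone by chaining the stated constraints.
No chain forces the siltstone (or any of the others) ahead of the mudstone.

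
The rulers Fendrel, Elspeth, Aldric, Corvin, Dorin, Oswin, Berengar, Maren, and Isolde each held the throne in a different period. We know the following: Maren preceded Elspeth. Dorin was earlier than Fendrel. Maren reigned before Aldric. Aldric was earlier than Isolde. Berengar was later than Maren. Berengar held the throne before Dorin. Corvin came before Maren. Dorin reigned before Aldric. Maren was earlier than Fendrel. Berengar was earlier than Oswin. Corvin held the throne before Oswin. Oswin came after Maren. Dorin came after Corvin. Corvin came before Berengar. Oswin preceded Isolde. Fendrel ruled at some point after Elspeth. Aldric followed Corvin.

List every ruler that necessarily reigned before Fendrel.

Directly stated before Fendrel: Dorin, Elspeth, and Maren.
Berengar reaches Fendrel via Berengar → Dorin → Fendrel.
Corvin reaches Fendrel via Corvin → Maren → Fendrel.
No chain forces Isolde (or any of the others) ahead of Fendrel.

Berengar, Corvin, Dorin, Elspeth, Maren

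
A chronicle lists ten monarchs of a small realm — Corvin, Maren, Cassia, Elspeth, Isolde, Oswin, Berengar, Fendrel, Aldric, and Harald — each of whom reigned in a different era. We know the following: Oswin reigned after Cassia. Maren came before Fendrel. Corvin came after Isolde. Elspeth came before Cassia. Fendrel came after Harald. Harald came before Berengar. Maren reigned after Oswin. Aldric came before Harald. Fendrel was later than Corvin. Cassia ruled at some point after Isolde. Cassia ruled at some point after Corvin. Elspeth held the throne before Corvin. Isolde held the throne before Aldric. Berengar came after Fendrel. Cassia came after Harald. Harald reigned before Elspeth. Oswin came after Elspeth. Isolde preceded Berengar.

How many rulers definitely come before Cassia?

5

Directly stated before Cassia: Corvin, Elspeth, Harald, and Isolde.
Aldric reaches Cassia via Aldric → Harald → Cassia.
That's Aldric, Corvin, Elspeth, Harald, and Isolde — 5 in all.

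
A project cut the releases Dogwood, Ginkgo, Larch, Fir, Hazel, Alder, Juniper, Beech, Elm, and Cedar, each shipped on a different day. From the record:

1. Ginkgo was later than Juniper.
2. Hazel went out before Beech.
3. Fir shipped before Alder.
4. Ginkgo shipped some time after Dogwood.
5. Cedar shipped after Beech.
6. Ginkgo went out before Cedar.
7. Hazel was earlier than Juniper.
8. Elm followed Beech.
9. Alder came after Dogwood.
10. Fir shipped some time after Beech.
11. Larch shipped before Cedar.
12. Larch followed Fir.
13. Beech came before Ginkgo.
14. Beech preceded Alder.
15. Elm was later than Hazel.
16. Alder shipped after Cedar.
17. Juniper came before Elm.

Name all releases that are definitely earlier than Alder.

Directly stated before Alder: Beech, Cedar, Dogwood, and Fir.
Ginkgo reaches Alder via Ginkgo → Cedar → Alder.
Hazel reaches Alder via Hazel → Beech → Alder.
Juniper reaches Alder via Juniper → Ginkgo → Cedar → Alder.
Likewise Larch reaches Alder by chaining the stated constraints.

Beech, Cedar, Dogwood, Fir, Ginkgo, Hazel, Juniper, Larch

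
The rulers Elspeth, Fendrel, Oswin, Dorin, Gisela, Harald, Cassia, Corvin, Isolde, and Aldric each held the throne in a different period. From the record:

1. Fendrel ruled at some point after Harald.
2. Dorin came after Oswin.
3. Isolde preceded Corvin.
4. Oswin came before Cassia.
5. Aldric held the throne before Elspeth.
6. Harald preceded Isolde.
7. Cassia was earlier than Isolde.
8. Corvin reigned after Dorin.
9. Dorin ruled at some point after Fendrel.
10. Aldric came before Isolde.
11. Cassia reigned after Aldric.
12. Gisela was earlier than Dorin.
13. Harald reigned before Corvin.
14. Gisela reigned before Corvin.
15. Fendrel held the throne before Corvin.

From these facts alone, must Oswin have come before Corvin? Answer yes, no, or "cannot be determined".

yes

Chain the constraints: Oswin → Dorin → Corvin. Each link is directly stated, so Oswin comes before Corvin.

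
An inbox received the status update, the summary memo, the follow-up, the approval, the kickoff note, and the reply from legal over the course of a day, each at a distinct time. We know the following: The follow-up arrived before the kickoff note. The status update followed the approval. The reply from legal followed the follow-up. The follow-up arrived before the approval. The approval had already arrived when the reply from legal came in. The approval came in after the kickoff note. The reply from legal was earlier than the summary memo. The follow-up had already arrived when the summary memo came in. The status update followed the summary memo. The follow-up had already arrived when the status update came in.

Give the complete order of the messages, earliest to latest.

the follow-up, the kickoff note, the approval, the reply from legal, the summary memo, the status update

The constraints fix every adjacent pair, so only one ordering works:
the follow-up → the kickoff note → the approval → the reply from legal → the summary memo → the status update.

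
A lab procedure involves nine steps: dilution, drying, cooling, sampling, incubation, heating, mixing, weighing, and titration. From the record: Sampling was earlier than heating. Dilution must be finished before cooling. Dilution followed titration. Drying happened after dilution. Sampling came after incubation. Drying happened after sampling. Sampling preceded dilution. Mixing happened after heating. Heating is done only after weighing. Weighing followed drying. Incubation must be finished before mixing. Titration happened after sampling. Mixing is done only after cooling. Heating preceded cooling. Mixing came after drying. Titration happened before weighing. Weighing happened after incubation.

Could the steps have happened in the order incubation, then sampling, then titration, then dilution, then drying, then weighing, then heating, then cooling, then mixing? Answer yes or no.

Check each stated constraint against the proposed order — e.g. incubation is ahead of weighing; incubation is ahead of mixing. Every pair is in the required order; nothing is violated.

yes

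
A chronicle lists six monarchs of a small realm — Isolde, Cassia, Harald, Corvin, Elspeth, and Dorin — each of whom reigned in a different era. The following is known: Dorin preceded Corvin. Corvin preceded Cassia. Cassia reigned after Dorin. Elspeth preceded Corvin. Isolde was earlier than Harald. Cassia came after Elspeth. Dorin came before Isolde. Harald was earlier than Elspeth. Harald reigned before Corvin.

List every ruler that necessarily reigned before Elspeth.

Dorin, Harald, Isolde

Directly stated before Elspeth: Harald.
Dorin reaches Elspeth via Dorin → Isolde → Harald → Elspeth.
Isolde reaches Elspeth via Isolde → Harald → Elspeth.
No chain forces Cassia (or any of the others) ahead of Elspeth.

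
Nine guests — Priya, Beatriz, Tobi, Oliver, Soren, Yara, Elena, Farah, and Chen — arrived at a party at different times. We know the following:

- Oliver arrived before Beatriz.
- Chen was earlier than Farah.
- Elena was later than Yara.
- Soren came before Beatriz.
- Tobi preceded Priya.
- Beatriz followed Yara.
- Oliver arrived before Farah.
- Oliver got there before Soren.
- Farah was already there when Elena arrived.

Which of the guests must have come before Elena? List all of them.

Directly stated before Elena: Farah and Yara.
Chen reaches Elena via Chen → Farah → Elena.
Oliver reaches Elena via Oliver → Farah → Elena.
No chain forces Soren (or any of the others) ahead of Elena.

Chen, Farah, Oliver, Yara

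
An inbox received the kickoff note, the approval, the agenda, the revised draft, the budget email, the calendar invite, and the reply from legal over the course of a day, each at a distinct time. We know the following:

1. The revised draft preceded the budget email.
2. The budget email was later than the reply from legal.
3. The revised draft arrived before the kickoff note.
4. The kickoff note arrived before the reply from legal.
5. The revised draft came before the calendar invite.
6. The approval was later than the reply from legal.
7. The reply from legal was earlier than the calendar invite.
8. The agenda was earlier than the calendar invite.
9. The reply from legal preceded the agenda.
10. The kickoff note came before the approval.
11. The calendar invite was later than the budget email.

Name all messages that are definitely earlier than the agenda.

Directly stated before the agenda: the reply from legal.
The kickoff note reaches the agenda via the kickoff note → the reply from legal → the agenda.
The revised draft reaches the agenda via the revised draft → the kickoff note → the reply from legal → the agenda.

the kickoff note, the reply from legal, the revised draft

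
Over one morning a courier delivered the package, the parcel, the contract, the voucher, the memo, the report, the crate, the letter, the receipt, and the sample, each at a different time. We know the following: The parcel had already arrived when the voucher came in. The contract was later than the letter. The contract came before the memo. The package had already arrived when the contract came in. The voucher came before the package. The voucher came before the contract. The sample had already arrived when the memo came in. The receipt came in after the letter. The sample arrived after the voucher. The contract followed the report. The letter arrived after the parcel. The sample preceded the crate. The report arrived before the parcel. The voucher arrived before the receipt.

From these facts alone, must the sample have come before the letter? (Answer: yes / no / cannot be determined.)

No chain of stated constraints runs from the sample to the letter, and none runs from the letter to the sample either.
So the relative order of the sample and the letter is not fixed by the given facts.

cannot be determined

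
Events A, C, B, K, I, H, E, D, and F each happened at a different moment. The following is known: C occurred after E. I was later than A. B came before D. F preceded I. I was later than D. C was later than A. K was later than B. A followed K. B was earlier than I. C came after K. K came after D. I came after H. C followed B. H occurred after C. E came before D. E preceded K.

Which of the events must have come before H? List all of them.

Directly stated before H: C.
A reaches H via A → C → H.
B reaches H via B → C → H.
D reaches H via D → K → C → H.
Likewise E and K each reach H by chaining the stated constraints.

A, B, C, D, E, K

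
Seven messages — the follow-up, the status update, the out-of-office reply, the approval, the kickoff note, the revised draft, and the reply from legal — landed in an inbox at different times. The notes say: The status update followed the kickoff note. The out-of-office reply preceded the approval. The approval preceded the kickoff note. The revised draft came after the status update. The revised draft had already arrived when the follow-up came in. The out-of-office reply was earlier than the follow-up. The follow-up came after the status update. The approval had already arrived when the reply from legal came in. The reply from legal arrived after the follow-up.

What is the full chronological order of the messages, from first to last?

the out-of-office reply, the approval, the kickoff note, the status update, the revised draft, the follow-up, the reply from legal

The constraints fix every adjacent pair, so only one ordering works:
the out-of-office reply → the approval → the kickoff note → the status update → the revised draft → the follow-up → the reply from legal.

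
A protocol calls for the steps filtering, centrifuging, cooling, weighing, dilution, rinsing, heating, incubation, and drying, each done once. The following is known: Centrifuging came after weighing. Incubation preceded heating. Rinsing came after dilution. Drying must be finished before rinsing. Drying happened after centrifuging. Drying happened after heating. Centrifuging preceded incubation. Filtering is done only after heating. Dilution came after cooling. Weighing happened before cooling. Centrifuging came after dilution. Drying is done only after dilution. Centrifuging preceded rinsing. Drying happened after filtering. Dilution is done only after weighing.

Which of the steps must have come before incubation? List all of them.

centrifuging, cooling, dilution, weighing

Directly stated before incubation: centrifuging.
Cooling reaches incubation via cooling → dilution → centrifuging → incubation.
Dilution reaches incubation via dilution → centrifuging → incubation.
Weighing reaches incubation via weighing → centrifuging → incubation.
No chain forces heating (or any of the others) ahead of incubation.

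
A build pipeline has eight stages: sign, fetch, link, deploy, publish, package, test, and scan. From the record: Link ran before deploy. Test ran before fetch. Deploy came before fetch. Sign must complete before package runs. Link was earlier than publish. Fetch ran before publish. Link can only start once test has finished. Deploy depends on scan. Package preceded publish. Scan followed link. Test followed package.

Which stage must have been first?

sign

Sign has a chain of constraints placing it before every other stage, so sign must be first.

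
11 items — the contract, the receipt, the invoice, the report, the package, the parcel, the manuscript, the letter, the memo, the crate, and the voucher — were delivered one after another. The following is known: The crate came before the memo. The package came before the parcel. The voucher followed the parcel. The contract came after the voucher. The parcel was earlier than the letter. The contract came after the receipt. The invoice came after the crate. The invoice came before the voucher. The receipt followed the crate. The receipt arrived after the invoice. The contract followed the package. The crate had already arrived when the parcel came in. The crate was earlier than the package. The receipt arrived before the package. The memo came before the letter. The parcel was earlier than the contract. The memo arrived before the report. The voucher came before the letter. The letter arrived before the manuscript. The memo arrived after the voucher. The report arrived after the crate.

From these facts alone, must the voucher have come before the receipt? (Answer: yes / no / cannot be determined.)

no

Tracing the constraints gives the receipt → the package → the parcel → the voucher, so the receipt must come before the voucher.
That means the voucher cannot be before the receipt.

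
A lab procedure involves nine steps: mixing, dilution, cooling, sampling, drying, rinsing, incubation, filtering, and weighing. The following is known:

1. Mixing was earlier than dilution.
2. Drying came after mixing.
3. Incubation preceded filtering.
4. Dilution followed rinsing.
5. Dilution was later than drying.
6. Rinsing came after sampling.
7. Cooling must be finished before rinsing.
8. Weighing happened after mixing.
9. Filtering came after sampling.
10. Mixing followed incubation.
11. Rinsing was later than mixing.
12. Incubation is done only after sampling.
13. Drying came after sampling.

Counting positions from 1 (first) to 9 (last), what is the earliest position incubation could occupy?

2

Sampling must come before incubation — 1 forced predecessor.
Nothing else is forced ahead of incubation, so its earliest slot is position 1 + 1 = 2.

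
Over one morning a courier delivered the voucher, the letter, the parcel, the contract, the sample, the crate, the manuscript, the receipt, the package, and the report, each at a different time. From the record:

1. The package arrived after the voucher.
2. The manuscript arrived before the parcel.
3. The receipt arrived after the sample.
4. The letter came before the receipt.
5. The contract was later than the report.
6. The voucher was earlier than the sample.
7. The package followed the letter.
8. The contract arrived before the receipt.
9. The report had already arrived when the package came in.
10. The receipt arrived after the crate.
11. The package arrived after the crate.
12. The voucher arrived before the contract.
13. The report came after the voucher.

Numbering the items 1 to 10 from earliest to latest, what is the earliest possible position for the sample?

The voucher must come before the sample — 1 forced predecessor.
Nothing else is forced ahead of the sample, so its earliest slot is position 1 + 1 = 2.

2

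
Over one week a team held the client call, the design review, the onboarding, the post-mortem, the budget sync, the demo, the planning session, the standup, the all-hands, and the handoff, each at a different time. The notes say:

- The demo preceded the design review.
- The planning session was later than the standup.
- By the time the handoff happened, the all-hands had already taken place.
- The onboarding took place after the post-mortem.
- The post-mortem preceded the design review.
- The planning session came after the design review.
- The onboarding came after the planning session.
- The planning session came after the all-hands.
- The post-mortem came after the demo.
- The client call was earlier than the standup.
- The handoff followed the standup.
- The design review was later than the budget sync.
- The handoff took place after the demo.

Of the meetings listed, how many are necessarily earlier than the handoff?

Directly stated before the handoff: the all-hands, the demo, and the standup.
The client call reaches the handoff via the client call → the standup → the handoff.
That's the all-hands, the client call, the demo, and the standup — 4 in all.

4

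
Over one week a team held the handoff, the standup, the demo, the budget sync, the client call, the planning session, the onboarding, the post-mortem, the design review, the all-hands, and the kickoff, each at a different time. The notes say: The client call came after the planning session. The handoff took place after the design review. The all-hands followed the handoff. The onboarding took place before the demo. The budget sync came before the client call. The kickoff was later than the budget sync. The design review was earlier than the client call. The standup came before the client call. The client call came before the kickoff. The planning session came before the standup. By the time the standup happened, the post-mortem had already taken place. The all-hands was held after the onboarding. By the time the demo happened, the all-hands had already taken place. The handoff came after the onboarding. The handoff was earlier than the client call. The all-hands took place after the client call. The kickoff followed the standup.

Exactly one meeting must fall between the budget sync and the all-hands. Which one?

the client call

Tracing the constraints gives the budget sync → the client call → the all-hands, so the client call sits after the budget sync and before the all-hands.
No other meeting is forced both after the budget sync and before the all-hands.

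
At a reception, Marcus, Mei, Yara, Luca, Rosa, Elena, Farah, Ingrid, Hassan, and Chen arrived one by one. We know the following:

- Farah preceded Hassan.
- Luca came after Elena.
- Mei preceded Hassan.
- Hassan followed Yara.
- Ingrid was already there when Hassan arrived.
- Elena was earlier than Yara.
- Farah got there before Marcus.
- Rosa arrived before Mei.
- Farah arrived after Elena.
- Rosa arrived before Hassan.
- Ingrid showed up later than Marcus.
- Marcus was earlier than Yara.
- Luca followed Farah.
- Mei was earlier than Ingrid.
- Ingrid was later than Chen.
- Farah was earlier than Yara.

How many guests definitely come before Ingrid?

6

Directly stated before Ingrid: Chen, Marcus, and Mei.
Elena reaches Ingrid via Elena → Farah → Marcus → Ingrid.
Farah reaches Ingrid via Farah → Marcus → Ingrid.
Rosa reaches Ingrid via Rosa → Mei → Ingrid.
That's Chen, Elena, Farah, Marcus, Mei, and Rosa — 6 in all.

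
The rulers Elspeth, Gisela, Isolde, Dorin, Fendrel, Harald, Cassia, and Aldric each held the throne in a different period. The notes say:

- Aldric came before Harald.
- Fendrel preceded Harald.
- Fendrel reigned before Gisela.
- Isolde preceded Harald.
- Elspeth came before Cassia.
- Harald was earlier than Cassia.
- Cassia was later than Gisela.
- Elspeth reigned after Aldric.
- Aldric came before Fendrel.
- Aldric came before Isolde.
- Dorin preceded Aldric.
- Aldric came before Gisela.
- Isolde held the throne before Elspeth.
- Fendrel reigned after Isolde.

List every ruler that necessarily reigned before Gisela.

Directly stated before Gisela: Aldric and Fendrel.
Dorin reaches Gisela via Dorin → Aldric → Gisela.
Isolde reaches Gisela via Isolde → Fendrel → Gisela.
No chain forces Cassia (or any of the others) ahead of Gisela.

Aldric, Dorin, Fendrel, Isolde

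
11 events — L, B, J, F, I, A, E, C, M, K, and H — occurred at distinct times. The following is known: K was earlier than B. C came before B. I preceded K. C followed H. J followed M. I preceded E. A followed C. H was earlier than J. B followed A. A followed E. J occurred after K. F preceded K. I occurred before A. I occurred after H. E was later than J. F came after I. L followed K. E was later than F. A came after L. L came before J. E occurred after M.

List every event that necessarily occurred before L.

Directly stated before L: K.
F reaches L via F → K → L.
H reaches L via H → I → K → L.
I reaches L via I → K → L.
No chain forces B (or any of the others) ahead of L.

F, H, I, K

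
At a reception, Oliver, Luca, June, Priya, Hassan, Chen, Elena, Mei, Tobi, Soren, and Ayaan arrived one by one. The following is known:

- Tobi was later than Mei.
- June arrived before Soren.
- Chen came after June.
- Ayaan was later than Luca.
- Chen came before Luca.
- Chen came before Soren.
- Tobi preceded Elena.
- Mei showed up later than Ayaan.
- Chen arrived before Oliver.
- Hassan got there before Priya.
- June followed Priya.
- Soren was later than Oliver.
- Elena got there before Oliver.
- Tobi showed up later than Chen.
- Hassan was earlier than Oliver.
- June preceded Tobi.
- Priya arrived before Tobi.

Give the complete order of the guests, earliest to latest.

The constraints fix every adjacent pair, so only one ordering works:
Hassan → Priya → June → Chen → Luca → Ayaan → Mei → Tobi → Elena → Oliver → Soren.

Hassan, Priya, June, Chen, Luca, Ayaan, Mei, Tobi, Elena, Oliver, Soren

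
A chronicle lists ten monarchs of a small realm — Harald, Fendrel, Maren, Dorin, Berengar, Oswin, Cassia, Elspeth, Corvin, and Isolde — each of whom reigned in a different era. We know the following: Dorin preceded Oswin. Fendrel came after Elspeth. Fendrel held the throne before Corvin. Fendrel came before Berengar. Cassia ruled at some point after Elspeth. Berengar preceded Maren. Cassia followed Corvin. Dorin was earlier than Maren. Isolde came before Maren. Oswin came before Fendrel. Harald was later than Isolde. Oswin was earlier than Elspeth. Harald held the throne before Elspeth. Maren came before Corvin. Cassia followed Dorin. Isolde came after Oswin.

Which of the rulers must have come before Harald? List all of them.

Directly stated before Harald: Isolde.
Dorin reaches Harald via Dorin → Oswin → Isolde → Harald.
Oswin reaches Harald via Oswin → Isolde → Harald.

Dorin, Isolde, Oswin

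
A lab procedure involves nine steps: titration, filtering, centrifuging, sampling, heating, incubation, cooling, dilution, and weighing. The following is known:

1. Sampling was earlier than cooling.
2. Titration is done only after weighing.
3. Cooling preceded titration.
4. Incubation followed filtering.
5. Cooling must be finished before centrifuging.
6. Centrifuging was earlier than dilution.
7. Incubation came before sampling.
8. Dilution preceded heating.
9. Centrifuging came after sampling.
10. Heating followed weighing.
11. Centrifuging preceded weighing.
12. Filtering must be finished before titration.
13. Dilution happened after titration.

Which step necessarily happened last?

heating

Every other step has a chain of constraints placing it before heating, so heating is last.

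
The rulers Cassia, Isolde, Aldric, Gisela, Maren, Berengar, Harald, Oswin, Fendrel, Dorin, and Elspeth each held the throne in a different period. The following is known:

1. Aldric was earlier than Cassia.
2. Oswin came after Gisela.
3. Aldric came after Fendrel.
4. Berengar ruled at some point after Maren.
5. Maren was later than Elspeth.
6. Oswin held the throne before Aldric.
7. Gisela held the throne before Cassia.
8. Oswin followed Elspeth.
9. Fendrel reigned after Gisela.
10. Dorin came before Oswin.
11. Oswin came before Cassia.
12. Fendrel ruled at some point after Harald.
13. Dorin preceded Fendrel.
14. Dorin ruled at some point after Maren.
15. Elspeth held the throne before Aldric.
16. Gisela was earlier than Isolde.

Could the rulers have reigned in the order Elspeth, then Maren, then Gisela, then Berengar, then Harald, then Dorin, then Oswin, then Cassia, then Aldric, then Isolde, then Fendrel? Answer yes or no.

no

The constraints require Fendrel before Aldric, but in the proposed sequence Aldric appears ahead of Fendrel. That one violation is enough.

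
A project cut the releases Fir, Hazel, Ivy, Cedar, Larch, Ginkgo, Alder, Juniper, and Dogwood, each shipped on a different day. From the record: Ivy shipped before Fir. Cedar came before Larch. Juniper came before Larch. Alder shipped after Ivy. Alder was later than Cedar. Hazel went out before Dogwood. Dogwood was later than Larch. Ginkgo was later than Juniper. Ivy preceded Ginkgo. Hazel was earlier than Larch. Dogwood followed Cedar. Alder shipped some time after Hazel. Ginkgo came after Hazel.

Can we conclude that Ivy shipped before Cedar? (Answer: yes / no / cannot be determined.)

cannot be determined

No chain of stated constraints runs from Ivy to Cedar, and none runs from Cedar to Ivy either.
So the relative order of Ivy and Cedar is not fixed by the given facts.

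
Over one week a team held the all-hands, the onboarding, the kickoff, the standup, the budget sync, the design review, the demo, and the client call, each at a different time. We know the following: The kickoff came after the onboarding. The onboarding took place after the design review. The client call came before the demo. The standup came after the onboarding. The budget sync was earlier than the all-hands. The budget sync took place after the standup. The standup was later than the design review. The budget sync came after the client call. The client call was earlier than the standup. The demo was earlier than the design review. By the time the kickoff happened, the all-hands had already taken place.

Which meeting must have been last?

the kickoff

Every other meeting has a chain of constraints placing it before the kickoff, so the kickoff is last.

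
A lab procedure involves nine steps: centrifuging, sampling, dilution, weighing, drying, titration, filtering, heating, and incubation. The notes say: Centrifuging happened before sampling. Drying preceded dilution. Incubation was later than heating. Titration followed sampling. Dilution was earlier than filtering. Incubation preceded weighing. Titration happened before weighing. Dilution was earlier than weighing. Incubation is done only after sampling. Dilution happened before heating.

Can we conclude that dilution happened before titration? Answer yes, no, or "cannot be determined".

No chain of stated constraints runs from dilution to titration, and none runs from titration to dilution either.
So the relative order of dilution and titration is not fixed by the given facts.

cannot be determined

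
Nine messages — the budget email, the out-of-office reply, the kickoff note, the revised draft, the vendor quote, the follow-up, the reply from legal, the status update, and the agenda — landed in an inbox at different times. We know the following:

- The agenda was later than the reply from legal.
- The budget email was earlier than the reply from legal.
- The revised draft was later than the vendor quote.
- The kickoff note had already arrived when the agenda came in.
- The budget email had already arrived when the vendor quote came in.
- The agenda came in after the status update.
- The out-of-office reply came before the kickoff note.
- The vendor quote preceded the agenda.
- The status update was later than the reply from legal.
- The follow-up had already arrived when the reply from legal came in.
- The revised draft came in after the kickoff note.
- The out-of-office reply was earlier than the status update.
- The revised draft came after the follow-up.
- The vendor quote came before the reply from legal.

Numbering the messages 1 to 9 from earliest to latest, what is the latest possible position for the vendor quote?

5

The vendor quote must come before the agenda, the reply from legal, the revised draft, and the status update — 4 messages forced after it.
Everything else can be placed before the vendor quote in some valid order, so the vendor quote can sit as late as position 9 − 4 = 5.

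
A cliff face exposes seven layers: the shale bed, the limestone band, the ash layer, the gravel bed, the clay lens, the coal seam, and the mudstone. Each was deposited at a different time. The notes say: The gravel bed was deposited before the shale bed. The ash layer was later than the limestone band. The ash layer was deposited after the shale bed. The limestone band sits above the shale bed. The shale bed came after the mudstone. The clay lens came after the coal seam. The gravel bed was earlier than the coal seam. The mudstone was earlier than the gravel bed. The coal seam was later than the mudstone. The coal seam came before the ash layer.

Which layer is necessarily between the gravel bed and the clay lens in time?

the coal seam

Tracing the constraints gives the gravel bed → the coal seam → the clay lens, so the coal seam sits after the gravel bed and before the clay lens.
No other layer is forced both after the gravel bed and before the clay lens.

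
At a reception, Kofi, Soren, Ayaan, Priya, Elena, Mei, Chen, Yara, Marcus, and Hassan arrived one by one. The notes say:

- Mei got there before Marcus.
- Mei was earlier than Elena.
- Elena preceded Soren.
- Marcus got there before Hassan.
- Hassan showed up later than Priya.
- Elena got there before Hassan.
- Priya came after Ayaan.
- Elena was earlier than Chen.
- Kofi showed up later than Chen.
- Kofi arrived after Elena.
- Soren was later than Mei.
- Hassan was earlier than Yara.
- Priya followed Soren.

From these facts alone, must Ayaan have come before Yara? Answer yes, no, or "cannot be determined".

Chain the constraints: Ayaan → Priya → Hassan → Yara. Each link is directly stated, so Ayaan comes before Yara.

yes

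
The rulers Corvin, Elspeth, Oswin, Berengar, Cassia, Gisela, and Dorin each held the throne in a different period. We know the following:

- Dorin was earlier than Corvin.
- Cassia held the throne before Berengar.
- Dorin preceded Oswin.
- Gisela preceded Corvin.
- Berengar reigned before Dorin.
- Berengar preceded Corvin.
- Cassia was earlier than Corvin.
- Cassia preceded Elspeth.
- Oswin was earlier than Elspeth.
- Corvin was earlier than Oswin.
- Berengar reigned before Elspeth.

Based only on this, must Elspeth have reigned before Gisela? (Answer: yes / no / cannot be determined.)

Tracing the constraints gives Gisela → Corvin → Oswin → Elspeth, so Gisela must come before Elspeth.
That means Elspeth cannot be before Gisela.

no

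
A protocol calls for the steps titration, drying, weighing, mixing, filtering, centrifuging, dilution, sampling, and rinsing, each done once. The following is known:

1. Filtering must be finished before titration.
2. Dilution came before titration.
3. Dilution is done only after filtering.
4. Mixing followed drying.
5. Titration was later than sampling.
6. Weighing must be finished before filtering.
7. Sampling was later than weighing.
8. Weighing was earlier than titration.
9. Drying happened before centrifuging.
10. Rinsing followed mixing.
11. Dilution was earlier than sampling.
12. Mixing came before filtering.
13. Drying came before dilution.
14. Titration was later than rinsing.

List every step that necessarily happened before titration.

Directly stated before titration: dilution, filtering, rinsing, sampling, and weighing.
Drying reaches titration via drying → dilution → titration.
Mixing reaches titration via mixing → filtering → titration.
No chain forces centrifuging ahead of titration.

dilution, drying, filtering, mixing, rinsing, sampling, weighing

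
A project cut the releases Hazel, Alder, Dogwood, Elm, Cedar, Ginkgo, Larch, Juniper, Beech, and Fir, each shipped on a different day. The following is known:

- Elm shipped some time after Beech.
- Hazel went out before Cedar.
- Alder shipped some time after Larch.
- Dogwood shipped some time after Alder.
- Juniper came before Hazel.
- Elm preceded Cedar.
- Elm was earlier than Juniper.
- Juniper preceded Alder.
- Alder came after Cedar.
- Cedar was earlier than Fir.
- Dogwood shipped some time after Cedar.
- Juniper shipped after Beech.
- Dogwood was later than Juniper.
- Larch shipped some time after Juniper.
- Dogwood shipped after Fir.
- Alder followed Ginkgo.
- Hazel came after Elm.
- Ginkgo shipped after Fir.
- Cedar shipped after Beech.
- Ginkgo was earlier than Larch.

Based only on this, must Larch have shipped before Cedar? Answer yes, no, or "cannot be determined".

no

Tracing the constraints gives Cedar → Fir → Ginkgo → Larch, so Cedar must come before Larch.
That means Larch cannot be before Cedar.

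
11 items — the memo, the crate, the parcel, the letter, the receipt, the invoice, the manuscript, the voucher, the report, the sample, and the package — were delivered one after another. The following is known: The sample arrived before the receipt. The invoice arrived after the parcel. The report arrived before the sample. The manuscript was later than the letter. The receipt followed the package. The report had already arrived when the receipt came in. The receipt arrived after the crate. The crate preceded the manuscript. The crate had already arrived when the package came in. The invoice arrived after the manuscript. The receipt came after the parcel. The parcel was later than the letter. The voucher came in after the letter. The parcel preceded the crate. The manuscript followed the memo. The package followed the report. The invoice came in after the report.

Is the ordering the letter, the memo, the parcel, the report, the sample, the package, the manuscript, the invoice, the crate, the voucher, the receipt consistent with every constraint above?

The constraints require the crate before the manuscript, but in the proposed sequence the manuscript appears ahead of the crate. That one violation is enough.

no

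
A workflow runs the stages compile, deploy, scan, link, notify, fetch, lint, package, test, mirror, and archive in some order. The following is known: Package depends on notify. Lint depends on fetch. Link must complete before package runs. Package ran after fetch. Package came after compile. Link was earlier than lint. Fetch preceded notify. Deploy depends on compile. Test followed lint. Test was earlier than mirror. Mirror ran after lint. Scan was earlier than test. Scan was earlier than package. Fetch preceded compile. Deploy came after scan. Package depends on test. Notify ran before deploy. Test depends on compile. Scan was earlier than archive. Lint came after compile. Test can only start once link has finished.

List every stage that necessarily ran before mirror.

compile, fetch, link, lint, scan, test

Directly stated before mirror: lint and test.
Compile reaches mirror via compile → lint → mirror.
Fetch reaches mirror via fetch → lint → mirror.
Link reaches mirror via link → test → mirror.
Likewise scan reaches mirror by chaining the stated constraints.
No chain forces package (or any of the others) ahead of mirror.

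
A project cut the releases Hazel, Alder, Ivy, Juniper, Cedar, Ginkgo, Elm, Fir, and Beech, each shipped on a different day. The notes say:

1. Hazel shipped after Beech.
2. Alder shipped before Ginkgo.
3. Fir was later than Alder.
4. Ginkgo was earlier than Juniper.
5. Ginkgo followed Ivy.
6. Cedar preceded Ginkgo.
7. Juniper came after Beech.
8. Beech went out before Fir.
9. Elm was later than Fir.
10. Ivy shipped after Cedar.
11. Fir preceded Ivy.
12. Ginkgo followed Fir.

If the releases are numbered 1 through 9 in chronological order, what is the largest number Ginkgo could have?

8

Ginkgo must come before Juniper — 1 release forced after it.
Everything else can be placed before Ginkgo in some valid order, so Ginkgo can sit as late as position 9 − 1 = 8.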